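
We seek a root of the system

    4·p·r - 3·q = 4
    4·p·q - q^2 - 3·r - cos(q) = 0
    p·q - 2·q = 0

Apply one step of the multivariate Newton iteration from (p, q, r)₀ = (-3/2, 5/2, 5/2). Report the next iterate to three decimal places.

At (-3/2, 5/2, 5/2): F = (-26.500, -27.94886, -8.750).
Jacobian J = [[4·r, -3, 4·p], [4·q, 4·p - 2·q + sin(q), -3], [q, p - 2, 0]].
At the point, J = [[10.000, -3.000, -6.000], [10.000, -10.40153, -3.000], [2.500, -3.500, 0.000]] (det J = -28.52292).
Solving J·Δ = −F gives Δ = (5.562, 1.473, 4.117).
Then the next iterate is (p, q, r)₁ = (4.062, 3.973, 6.617).

(4.062, 3.973, 6.617)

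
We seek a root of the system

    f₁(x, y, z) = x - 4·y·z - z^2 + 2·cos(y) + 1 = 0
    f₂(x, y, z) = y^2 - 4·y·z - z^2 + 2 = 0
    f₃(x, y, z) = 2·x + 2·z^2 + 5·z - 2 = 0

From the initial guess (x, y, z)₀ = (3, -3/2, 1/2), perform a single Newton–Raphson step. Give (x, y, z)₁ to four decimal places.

(7.4235, -2.3639, -1.7639)

At (3, -3/2, 1/2): F = (6.891474, 7.0000, 7.0000).
Jacobian J = [[1, -4·z - 2·sin(y), -4·y - 2·z], [0, 2·y - 4·z, -4·y - 2·z], [2, 0, 4·z + 5]].
At the point, J = [[1.0000, -0.005010, 5.0000], [0.0000, -5.0000, 5.0000], [2.0000, 0.0000, 7.0000]] (det J = 14.949900).
Solving J·Δ = −F gives Δ = (4.4235, -0.8639, -2.2639).
Then the next iterate is (x, y, z)₁ = (7.4235, -2.3639, -1.7639).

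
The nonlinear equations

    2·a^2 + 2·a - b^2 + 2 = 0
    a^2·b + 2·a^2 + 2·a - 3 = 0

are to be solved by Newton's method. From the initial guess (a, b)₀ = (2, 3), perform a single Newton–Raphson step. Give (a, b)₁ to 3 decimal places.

(1.151, 2.419)

At (2, 3): F = (5.000, 21.000).
Jacobian J = [[4·a + 2, -2·b], [2·a·b + 4·a + 2, a^2]].
At the point, J = [[10.000, -6.000], [22.000, 4.000]] (det J = 172.000).
Solving J·Δ = −F gives Δ = (-0.849, -0.581).
Then the next iterate is (a, b)₁ = (1.151, 2.419).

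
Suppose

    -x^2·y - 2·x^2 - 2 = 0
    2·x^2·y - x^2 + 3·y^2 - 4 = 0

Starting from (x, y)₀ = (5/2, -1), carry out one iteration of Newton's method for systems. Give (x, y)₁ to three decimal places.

At (5/2, -1): F = (-8.250, -19.750).
Jacobian J = [[-2·x·y - 4·x, -x^2], [4·x·y - 2·x, 2·x^2 + 6·y]].
At the point, J = [[-5.000, -6.250], [-15.000, 6.500]] (det J = -126.250).
Solving J·Δ = −F gives Δ = (-1.402, -0.198).
Then the next iterate is (x, y)₁ = (1.098, -1.198).

(1.098, -1.198)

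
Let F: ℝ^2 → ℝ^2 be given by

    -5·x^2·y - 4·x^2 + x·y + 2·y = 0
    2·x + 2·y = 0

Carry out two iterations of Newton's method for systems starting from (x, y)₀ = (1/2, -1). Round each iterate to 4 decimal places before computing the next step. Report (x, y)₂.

(-0.5333, 0.5333)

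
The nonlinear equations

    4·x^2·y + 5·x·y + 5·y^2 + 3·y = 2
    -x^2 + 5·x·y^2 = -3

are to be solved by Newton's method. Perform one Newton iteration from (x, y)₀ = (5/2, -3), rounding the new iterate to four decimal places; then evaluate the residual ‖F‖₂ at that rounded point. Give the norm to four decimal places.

At (5/2, -3): F = (-78.5000, 109.2500).
Jacobian J = [[8·x·y + 5·y, 4·x^2 + 5·x + 10·y + 3], [-2·x + 5·y^2, 10·x·y]].
At the point, J = [[-75.0000, 10.5000], [40.0000, -75.0000]] (det J = 5205.0000).
Solving J·Δ = −F gives Δ = (-0.9107, 0.9709).
Then the next iterate is (x, y)₁ = (1.5893, -2.0291).
Re-evaluating at (1.5893, -2.0291): F = (-24.126317, 33.191827), so ‖F‖₂ = 41.0338.

41.0338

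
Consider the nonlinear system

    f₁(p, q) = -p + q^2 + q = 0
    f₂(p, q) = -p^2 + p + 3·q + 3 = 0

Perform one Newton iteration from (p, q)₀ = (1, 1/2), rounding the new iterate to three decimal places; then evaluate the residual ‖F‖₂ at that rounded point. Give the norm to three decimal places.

97.703

At (1, 1/2): F = (-0.250, 4.500).
Jacobian J = [[-1, 2·q + 1], [-2·p + 1, 3]].
At the point, J = [[-1.000, 2.000], [-1.000, 3.000]] (det J = -1.000).
Solving J·Δ = −F gives Δ = (-9.750, -4.750).
Then the next iterate is (p, q)₁ = (-8.750, -4.250).
Re-evaluating at (-8.750, -4.250): F = (22.56250, -95.06250), so ‖F‖₂ = 97.703.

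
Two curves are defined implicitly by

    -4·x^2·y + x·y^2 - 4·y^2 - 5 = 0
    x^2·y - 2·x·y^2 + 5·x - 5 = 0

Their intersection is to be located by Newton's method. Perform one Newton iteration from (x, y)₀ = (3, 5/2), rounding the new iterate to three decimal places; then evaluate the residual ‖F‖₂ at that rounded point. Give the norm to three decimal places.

32.238

At (3, 5/2): F = (-101.250, -5.000).
Jacobian J = [[-8·x·y + y^2, -4·x^2 + 2·x·y - 8·y], [2·x·y - 2·y^2 + 5, x^2 - 4·x·y]].
At the point, J = [[-53.750, -41.000], [7.500, -21.000]] (det J = 1436.250).
Solving J·Δ = −F gives Δ = (-1.338, -0.716).
Then the next iterate is (x, y)₁ = (1.662, 1.784).
Re-evaluating at (1.662, 1.784): F = (-32.15242, -2.34131), so ‖F‖₂ = 32.238.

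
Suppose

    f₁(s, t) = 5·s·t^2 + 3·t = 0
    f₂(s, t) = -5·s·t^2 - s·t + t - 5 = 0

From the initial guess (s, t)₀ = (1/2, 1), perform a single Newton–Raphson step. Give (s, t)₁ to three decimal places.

(-0.725, 1.078)

At (1/2, 1): F = (5.500, -7.000).
Jacobian J = [[5·t^2, 10·s·t + 3], [-5·t^2 - t, -10·s·t - s + 1]].
At the point, J = [[5.000, 8.000], [-6.000, -4.500]] (det J = 25.500).
Solving J·Δ = −F gives Δ = (-1.225, 0.078).
Then the next iterate is (s, t)₁ = (-0.725, 1.078).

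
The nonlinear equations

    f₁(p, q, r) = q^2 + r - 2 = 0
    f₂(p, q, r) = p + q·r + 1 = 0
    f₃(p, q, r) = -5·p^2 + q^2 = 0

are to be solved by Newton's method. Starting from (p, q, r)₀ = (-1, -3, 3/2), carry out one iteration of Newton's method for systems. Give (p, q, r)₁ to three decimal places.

(-0.623, -1.704, 0.774)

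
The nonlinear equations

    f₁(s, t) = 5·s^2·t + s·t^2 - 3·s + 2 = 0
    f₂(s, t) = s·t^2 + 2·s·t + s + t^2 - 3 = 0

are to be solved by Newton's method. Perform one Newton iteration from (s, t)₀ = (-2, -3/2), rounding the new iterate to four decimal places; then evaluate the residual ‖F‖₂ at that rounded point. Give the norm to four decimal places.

At (-2, -3/2): F = (-26.5000, -1.2500).
Jacobian J = [[10·s·t + t^2 - 3, 5·s^2 + 2·s·t], [t^2 + 2·t + 1, 2·s·t + 2·s + 2·t]].
At the point, J = [[29.2500, 26.0000], [0.2500, -1.0000]] (det J = -35.7500).
Solving J·Δ = −F gives Δ = (1.6503, -0.8374).
Then the next iterate is (s, t)₁ = (-0.3497, -2.3374).
Re-evaluating at (-0.3497, -2.3374): F = (-0.290669, 1.837952), so ‖F‖₂ = 1.8608.

1.8608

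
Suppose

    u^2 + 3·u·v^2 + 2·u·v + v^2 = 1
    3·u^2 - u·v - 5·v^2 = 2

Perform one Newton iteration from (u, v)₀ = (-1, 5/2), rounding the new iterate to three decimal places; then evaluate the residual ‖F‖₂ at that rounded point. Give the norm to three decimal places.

8.711

At (-1, 5/2): F = (-17.500, -27.750).
Jacobian J = [[2·u + 3·v^2 + 2·v, 6·u·v + 2·u + 2·v], [6·u - v, -u - 10·v]].
At the point, J = [[21.750, -12.000], [-8.500, -24.000]] (det J = -624.000).
Solving J·Δ = −F gives Δ = (0.139, -1.206).
Then the next iterate is (u, v)₁ = (-0.861, 1.294).
Re-evaluating at (-0.861, 1.294): F = (-5.13758, -7.03408), so ‖F‖₂ = 8.711.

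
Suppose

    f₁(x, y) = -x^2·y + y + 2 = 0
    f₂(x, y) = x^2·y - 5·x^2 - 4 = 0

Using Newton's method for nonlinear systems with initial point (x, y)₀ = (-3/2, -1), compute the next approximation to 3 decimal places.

(-0.575, -0.619)

At (-3/2, -1): F = (3.250, -17.500).
Jacobian J = [[-2·x·y, -x^2 + 1], [2·x·y - 10·x, x^2]].
At the point, J = [[-3.000, -1.250], [18.000, 2.250]] (det J = 15.750).
Solving J·Δ = −F gives Δ = (0.925, 0.381).
Then the next iterate is (x, y)₁ = (-0.575, -0.619).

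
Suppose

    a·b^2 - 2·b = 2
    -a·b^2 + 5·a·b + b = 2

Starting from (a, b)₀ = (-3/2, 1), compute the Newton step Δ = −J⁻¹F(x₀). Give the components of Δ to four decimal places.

(0.9545, -0.9091)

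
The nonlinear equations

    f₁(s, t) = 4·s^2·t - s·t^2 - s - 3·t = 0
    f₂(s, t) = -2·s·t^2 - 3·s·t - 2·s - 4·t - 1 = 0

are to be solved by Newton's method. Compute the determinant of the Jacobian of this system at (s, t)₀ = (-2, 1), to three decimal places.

-61.000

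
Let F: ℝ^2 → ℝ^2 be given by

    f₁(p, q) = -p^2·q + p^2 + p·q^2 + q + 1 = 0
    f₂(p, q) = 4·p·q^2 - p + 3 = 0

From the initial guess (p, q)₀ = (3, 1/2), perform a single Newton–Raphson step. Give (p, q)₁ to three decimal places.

At (3, 1/2): F = (6.750, 3.000).
Jacobian J = [[-2·p·q + 2·p + q^2, -p^2 + 2·p·q + 1], [4·q^2 - 1, 8·p·q]].
At the point, J = [[3.250, -5.000], [0.000, 12.000]] (det J = 39.000).
Solving J·Δ = −F gives Δ = (-2.462, -0.250).
Then the next iterate is (p, q)₁ = (0.538, 0.250).

(0.538, 0.250)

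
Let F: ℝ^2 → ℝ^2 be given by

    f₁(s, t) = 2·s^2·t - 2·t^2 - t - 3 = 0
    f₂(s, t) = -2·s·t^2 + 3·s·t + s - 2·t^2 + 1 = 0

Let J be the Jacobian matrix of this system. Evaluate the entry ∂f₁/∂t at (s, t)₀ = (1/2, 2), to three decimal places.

-8.500

∂f₁/∂t = 2·s^2 - 4·t - 1.
At (1/2, 2) this is -8.500.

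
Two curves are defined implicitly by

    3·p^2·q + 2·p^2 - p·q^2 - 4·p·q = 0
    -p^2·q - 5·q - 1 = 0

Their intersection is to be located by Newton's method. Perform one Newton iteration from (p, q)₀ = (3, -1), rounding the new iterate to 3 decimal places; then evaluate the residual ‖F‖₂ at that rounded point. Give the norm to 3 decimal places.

6.501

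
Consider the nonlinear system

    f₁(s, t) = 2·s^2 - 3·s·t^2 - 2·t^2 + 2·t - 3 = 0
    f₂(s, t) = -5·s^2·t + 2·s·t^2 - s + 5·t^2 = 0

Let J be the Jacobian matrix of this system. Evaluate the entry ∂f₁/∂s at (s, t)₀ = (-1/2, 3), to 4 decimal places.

-29.0000

∂f₁/∂s = 4·s - 3·t^2.
At (-1/2, 3) this is -29.0000.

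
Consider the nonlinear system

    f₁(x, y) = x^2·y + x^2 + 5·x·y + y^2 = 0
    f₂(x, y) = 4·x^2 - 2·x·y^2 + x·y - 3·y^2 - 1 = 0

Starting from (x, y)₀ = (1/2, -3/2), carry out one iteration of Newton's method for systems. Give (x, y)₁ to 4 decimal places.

(0.2736, -0.7562)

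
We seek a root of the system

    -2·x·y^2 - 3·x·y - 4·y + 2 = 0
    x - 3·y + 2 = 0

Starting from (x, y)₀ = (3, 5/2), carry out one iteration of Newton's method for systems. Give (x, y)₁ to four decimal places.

At (3, 5/2): F = (-68.0000, -2.5000).
Jacobian J = [[-2·y^2 - 3·y, -4·x·y - 3·x - 4], [1, -3]].
At the point, J = [[-20.0000, -43.0000], [1.0000, -3.0000]] (det J = 103.0000).
Solving J·Δ = −F gives Δ = (-0.9369, -1.1456).
Then the next iterate is (x, y)₁ = (2.0631, 1.3544).

(2.0631, 1.3544)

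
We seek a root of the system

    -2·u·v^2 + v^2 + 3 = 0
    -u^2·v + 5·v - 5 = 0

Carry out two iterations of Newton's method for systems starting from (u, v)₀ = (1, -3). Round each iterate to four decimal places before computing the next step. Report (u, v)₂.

(5.4494, 3.5103)

At (1, -3): F = (-6.0000, -17.0000).
Jacobian J = [[-2·v^2, -4·u·v + 2·v], [-2·u·v, -u^2 + 5]].
At the point, J = [[-18.0000, 6.0000], [6.0000, 4.0000]] (det J = -108.0000).
Solving J·Δ = −F gives Δ = (0.7222, 3.1667).
Then the next iterate is (u, v)₁ = (1.7222, 0.1667).
Round to (1.7222, 0.1667) and repeat: F = (2.932073, -4.660928), J = [[-0.055578, -0.814963], [-0.574181, 2.034027]].
Δ = (3.7272, 3.3436), so (u, v)₂ = (5.4494, 3.5103).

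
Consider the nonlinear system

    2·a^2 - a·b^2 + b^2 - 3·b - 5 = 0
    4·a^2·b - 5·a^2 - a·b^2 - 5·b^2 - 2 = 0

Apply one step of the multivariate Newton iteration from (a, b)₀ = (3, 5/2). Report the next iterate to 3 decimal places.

(3.220, 2.059)

At (3, 5/2): F = (-7.000, -7.000).
Jacobian J = [[4·a - b^2, -2·a·b + 2·b - 3], [8·a·b - 10·a - b^2, 4·a^2 - 2·a·b - 10·b]].
At the point, J = [[5.750, -13.000], [23.750, -4.000]] (det J = 285.750).
Solving J·Δ = −F gives Δ = (0.220, -0.441).
Then the next iterate is (a, b)₁ = (3.220, 2.059).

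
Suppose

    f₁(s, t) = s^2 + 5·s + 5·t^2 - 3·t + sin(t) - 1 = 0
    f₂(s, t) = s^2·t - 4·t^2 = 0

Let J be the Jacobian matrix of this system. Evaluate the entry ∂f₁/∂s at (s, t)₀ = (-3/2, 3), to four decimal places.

∂f₁/∂s = 2·s + 5.
At (-3/2, 3) this is 2.0000.

2.0000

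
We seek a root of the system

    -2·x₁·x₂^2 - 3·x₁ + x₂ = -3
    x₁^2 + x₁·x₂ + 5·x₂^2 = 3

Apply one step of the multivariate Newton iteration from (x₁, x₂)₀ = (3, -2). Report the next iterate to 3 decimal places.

(2.494, -0.943)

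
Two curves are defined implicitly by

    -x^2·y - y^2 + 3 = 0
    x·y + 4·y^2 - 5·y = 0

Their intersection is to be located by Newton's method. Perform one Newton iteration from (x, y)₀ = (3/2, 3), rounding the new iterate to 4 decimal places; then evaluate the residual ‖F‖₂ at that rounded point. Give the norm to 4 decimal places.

At (3/2, 3): F = (-12.7500, 25.5000).
Jacobian J = [[-2·x·y, -x^2 - 2·y], [y, x + 8·y - 5]].
At the point, J = [[-9.0000, -8.2500], [3.0000, 20.5000]] (det J = -159.7500).
Solving J·Δ = −F gives Δ = (-0.3192, -1.1972).
Then the next iterate is (x, y)₁ = (1.1808, 1.8028).
Re-evaluating at (1.1808, 1.8028): F = (-2.763711, 6.115098), so ‖F‖₂ = 6.7106.

6.7106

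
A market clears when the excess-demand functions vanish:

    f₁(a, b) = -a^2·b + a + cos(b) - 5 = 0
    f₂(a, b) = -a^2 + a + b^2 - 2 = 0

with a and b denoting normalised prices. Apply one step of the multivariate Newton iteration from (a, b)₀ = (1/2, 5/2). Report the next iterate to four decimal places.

At (1/2, 5/2): F = (-5.926144, 4.5000).
Jacobian J = [[-2·a·b + 1, -a^2 - sin(b)], [-2·a + 1, 2·b]].
At the point, J = [[-1.5000, -0.848472], [0.0000, 5.0000]] (det J = -7.5000).
Solving J·Δ = −F gives Δ = (-3.4417, -0.9000).
Then the next iterate is (a, b)₁ = (-2.9417, 1.6000).

(-2.9417, 1.6000)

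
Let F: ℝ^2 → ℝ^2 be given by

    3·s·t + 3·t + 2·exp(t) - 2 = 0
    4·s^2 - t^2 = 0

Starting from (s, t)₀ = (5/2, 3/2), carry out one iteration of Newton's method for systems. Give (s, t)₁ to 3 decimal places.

(1.231, 0.626)

At (5/2, 3/2): F = (22.71338, 22.750).
Jacobian J = [[3·t, 3·s + 2·exp(t) + 3], [8·s, -2·t]].
At the point, J = [[4.500, 19.46338], [20.000, -3.000]] (det J = -402.76756).
Solving J·Δ = −F gives Δ = (-1.269, -0.874).
Then the next iterate is (s, t)₁ = (1.231, 0.626).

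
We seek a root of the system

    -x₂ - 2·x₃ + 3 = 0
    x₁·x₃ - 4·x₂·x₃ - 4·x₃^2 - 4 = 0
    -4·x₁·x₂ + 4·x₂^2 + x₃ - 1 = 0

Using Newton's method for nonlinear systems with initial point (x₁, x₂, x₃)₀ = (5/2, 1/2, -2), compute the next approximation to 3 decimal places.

At (5/2, 1/2, -2): F = (6.500, -21.000, -7.000).
Jacobian J = [[0, -1, -2], [x₃, -4·x₃, x₁ - 4·x₂ - 8·x₃], [-4·x₂, -4·x₁ + 8·x₂, 1]].
At the point, J = [[0.000, -1.000, -2.000], [-2.000, 8.000, 16.500], [-2.000, -6.000, 1.000]] (det J = -25.000).
Solving J·Δ = −F gives Δ = (17.040, -5.820, 6.160).
Then the next iterate is (x₁, x₂, x₃)₁ = (19.540, -5.320, 4.160).

(19.540, -5.320, 4.160)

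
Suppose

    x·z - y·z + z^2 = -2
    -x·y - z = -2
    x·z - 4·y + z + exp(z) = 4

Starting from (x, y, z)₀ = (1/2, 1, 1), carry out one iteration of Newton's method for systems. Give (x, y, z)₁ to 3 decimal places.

At (1/2, 1, 1): F = (2.500, 0.500, -3.78172).
Jacobian J = [[z, -z, x - y + 2·z], [-y, -x, -1], [z, -4, x + exp(z) + 1]].
At the point, J = [[1.000, -1.000, 1.500], [-1.000, -0.500, -1.000], [1.000, -4.000, 4.21828]] (det J = -2.57742).
Solving J·Δ = −F gives Δ = (-8.839, 4.383, 7.148).
Then the next iterate is (x, y, z)₁ = (-8.339, 5.383, 8.148).

(-8.339, 5.383, 8.148)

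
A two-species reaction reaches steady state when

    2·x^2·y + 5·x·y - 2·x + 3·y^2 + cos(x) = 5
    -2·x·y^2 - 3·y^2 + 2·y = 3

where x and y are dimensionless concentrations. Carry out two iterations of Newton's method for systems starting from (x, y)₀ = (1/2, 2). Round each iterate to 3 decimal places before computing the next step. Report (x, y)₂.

At (1/2, 2): F = (12.87758, -15.000).
Jacobian J = [[4·x·y + 5·y - sin(x) - 2, 2·x^2 + 5·x + 6·y], [-2·y^2, -4·x·y - 6·y + 2]].
At the point, J = [[11.52057, 15.000], [-8.000, -14.000]] (det J = -41.28804).
Solving J·Δ = −F gives Δ = (1.083, -1.690).
Then the next iterate is (x, y)₁ = (1.583, 0.310).
Round to (1.583, 0.310) and repeat: F = (-3.88260, -2.97255), J = [[0.51299, 14.78678], [-0.19220, -1.82292]].
Δ = (-26.762, 1.191), so (x, y)₂ = (-25.179, 1.501).

(-25.179, 1.501)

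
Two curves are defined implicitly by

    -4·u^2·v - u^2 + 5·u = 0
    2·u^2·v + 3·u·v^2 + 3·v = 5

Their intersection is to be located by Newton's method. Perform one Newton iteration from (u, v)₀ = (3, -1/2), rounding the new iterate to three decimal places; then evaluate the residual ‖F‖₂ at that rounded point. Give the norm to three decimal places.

At (3, -1/2): F = (24.000, -13.250).
Jacobian J = [[-8·u·v - 2·u + 5, -4·u^2], [4·u·v + 3·v^2, 2·u^2 + 6·u·v + 3]].
At the point, J = [[11.000, -36.000], [-5.250, 12.000]] (det J = -57.000).
Solving J·Δ = −F gives Δ = (-3.316, -0.346).
Then the next iterate is (u, v)₁ = (-0.316, -0.846).
Re-evaluating at (-0.316, -0.846): F = (-1.34194, -8.38546), so ‖F‖₂ = 8.492.

8.492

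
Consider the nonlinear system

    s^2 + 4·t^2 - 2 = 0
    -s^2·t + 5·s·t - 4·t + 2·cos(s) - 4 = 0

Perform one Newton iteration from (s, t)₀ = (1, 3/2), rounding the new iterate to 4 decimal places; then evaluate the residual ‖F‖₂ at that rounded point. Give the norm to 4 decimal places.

5.2702

At (1, 3/2): F = (8.0000, -2.919395).
Jacobian J = [[2·s, 8·t], [-2·s·t + 5·t - 2·sin(s), -s^2 + 5·s - 4]].
At the point, J = [[2.0000, 12.0000], [2.817058, 0.0000]] (det J = -33.804696).
Solving J·Δ = −F gives Δ = (1.0363, -0.8394).
Then the next iterate is (s, t)₁ = (2.0363, 0.6606).
Re-evaluating at (2.0363, 0.6606): F = (3.892087, -3.553437), so ‖F‖₂ = 5.2702.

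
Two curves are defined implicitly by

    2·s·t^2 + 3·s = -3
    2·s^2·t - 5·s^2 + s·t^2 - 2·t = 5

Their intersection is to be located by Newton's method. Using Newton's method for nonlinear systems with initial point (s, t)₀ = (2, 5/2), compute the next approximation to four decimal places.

At (2, 5/2): F = (34.0000, 2.5000).
Jacobian J = [[2·t^2 + 3, 4·s·t], [4·s·t - 10·s + t^2, 2·s^2 + 2·s·t - 2]].
At the point, J = [[15.5000, 20.0000], [6.2500, 16.0000]] (det J = 123.0000).
Solving J·Δ = −F gives Δ = (-4.0163, 1.4126).
Then the next iterate is (s, t)₁ = (-2.0163, 3.9126).

(-2.0163, 3.9126)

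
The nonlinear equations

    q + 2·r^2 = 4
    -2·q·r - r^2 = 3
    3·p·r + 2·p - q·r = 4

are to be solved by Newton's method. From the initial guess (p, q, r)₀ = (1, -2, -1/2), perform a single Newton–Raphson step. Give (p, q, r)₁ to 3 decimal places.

At (1, -2, -1/2): F = (-5.500, -5.250, -4.500).
Jacobian J = [[0, 1, 4·r], [0, -2·r, -2·q - 2·r], [3·r + 2, -r, 3·p - q]].
At the point, J = [[0.000, 1.000, -2.000], [0.000, 1.000, 5.000], [0.500, 0.500, 5.000]] (det J = 3.500).
Solving J·Δ = −F gives Δ = (3.929, 5.429, -0.036).
Then the next iterate is (p, q, r)₁ = (4.929, 3.429, -0.536).

(4.929, 3.429, -0.536)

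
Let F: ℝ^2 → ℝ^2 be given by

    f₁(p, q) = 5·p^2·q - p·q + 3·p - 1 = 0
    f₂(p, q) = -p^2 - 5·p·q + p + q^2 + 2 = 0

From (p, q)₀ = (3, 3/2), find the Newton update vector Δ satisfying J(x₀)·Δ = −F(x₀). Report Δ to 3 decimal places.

At (3, 3/2): F = (71.000, -24.250).
Jacobian J = [[10·p·q - q + 3, 5·p^2 - p], [-2·p - 5·q + 1, -5·p + 2·q]].
At the point, J = [[46.500, 42.000], [-12.500, -12.000]] (det J = -33.000).
Solving J·Δ = −F gives Δ = (5.045, -7.277).

(5.045, -7.277)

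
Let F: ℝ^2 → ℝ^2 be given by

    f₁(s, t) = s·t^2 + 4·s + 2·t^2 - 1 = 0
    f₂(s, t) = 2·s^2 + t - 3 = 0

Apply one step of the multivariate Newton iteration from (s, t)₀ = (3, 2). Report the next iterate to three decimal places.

(1.668, 0.983)

At (3, 2): F = (31.000, 17.000).
Jacobian J = [[t^2 + 4, 2·s·t + 4·t], [4·s, 1]].
At the point, J = [[8.000, 20.000], [12.000, 1.000]] (det J = -232.000).
Solving J·Δ = −F gives Δ = (-1.332, -1.017).
Then the next iterate is (s, t)₁ = (1.668, 0.983).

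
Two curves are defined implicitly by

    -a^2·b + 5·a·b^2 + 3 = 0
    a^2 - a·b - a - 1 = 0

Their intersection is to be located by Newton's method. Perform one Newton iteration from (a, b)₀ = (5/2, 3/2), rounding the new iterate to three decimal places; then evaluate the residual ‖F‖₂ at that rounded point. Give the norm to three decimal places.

6.635

At (5/2, 3/2): F = (21.750, -1.000).
Jacobian J = [[-2·a·b + 5·b^2, -a^2 + 10·a·b], [2·a - b - 1, -a]].
At the point, J = [[3.750, 31.250], [2.500, -2.500]] (det J = -87.500).
Solving J·Δ = −F gives Δ = (-0.264, -0.664).
Then the next iterate is (a, b)₁ = (2.236, 0.836).
Re-evaluating at (2.236, 0.836): F = (6.63391, -0.10560), so ‖F‖₂ = 6.635.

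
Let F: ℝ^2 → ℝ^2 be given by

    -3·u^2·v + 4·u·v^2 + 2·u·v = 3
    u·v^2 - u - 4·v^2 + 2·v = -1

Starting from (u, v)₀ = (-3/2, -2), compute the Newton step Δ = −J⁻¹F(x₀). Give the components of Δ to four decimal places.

(0.8293, 0.8755)

At (-3/2, -2): F = (-7.5000, -23.5000).
Jacobian J = [[-6·u·v + 4·v^2 + 2·v, -3·u^2 + 8·u·v + 2·u], [v^2 - 1, 2·u·v - 8·v + 2]].
At the point, J = [[-6.0000, 14.2500], [3.0000, 24.0000]] (det J = -186.7500).
Solving J·Δ = −F gives Δ = (0.8293, 0.8755).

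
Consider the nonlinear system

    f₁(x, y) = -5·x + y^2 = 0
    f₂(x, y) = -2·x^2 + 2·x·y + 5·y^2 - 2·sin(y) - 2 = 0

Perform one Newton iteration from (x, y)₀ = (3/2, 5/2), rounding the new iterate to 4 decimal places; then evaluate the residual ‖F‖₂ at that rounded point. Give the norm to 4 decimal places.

6.4077

At (3/2, 5/2): F = (-1.2500, 31.053056).
Jacobian J = [[-5, 2·y], [-4·x + 2·y, 2·x + 10·y - 2·cos(y)]].
At the point, J = [[-5.0000, 5.0000], [-1.0000, 29.602287]] (det J = -143.011436).
Solving J·Δ = −F gives Δ = (-1.3444, -1.0944).
Then the next iterate is (x, y)₁ = (0.1556, 1.4056).
Re-evaluating at (0.1556, 1.4056): F = (1.197711, 6.294785), so ‖F‖₂ = 6.4077.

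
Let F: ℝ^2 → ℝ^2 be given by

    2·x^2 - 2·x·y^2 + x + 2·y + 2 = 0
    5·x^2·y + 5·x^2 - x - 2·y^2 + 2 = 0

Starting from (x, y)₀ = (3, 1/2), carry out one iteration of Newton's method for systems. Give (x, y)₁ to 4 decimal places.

(1.2740, 0.7313)

At (3, 1/2): F = (22.5000, 66.0000).
Jacobian J = [[4·x - 2·y^2 + 1, -4·x·y + 2], [10·x·y + 10·x - 1, 5·x^2 - 4·y]].
At the point, J = [[12.5000, -4.0000], [44.0000, 43.0000]] (det J = 713.5000).
Solving J·Δ = −F gives Δ = (-1.7260, 0.2313).
Then the next iterate is (x, y)₁ = (1.2740, 0.7313).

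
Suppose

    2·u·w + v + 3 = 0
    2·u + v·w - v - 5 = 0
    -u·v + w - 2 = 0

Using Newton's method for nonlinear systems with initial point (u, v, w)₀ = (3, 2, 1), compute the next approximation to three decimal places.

(4.100, -1.600, -0.600)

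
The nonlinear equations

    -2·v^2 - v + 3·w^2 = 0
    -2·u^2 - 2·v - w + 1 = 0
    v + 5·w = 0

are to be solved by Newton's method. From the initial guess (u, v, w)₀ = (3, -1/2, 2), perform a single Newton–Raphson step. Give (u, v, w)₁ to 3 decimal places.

At (3, -1/2, 2): F = (12.000, -18.000, 9.500).
Jacobian J = [[0, -4·v - 1, 6·w], [-4·u, -2, -1], [0, 1, 5]].
At the point, J = [[0.000, 1.000, 12.000], [-12.000, -2.000, -1.000], [0.000, 1.000, 5.000]] (det J = -84.000).
Solving J·Δ = −F gives Δ = (-0.185, -7.714, -0.357).
Then the next iterate is (u, v, w)₁ = (2.815, -8.214, 1.643).

(2.815, -8.214, 1.643)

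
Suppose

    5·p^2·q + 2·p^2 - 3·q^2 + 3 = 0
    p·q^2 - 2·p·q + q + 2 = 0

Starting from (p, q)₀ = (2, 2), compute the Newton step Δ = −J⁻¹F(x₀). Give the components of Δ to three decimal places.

(-0.679, -0.800)

At (2, 2): F = (39.000, 4.000).
Jacobian J = [[10·p·q + 4·p, 5·p^2 - 6·q], [q^2 - 2·q, 2·p·q - 2·p + 1]].
At the point, J = [[48.000, 8.000], [0.000, 5.000]] (det J = 240.000).
Solving J·Δ = −F gives Δ = (-0.679, -0.800).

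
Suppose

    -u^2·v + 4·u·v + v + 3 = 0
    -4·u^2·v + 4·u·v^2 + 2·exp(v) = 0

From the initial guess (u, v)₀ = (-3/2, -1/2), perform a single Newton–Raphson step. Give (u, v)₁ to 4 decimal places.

(-0.8764, 0.1127)

At (-3/2, -1/2): F = (6.6250, 4.213061).
Jacobian J = [[-2·u·v + 4·v, -u^2 + 4·u + 1], [-8·u·v + 4·v^2, -4·u^2 + 8·u·v + 2·exp(v)]].
At the point, J = [[-3.5000, -7.2500], [-5.0000, -1.786939]] (det J = -29.995715).
Solving J·Δ = −F gives Δ = (0.6236, 0.6127).
Then the next iterate is (u, v)₁ = (-0.8764, 0.1127).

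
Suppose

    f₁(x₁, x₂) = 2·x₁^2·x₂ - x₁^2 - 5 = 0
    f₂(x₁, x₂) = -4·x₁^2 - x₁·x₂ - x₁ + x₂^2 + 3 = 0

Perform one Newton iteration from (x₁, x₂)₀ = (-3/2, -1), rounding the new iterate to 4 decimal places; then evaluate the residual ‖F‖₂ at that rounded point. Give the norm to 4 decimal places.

4.8054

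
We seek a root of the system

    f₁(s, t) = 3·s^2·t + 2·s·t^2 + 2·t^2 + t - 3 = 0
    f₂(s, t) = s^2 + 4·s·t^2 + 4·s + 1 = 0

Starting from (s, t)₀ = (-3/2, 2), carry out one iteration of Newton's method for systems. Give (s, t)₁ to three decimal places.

At (-3/2, 2): F = (8.500, -26.750).
Jacobian J = [[6·s·t + 2·t^2, 3·s^2 + 4·s·t + 4·t + 1], [2·s + 4·t^2 + 4, 8·s·t]].
At the point, J = [[-10.000, 3.750], [17.000, -24.000]] (det J = 176.250).
Solving J·Δ = −F gives Δ = (0.588, -0.698).
Then the next iterate is (s, t)₁ = (-0.912, 1.302).

(-0.912, 1.302)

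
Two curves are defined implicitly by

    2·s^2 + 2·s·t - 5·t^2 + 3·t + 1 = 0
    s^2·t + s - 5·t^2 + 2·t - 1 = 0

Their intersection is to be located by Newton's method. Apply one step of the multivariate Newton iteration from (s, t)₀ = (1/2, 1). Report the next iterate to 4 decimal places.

At (1/2, 1): F = (0.5000, -3.2500).
Jacobian J = [[4·s + 2·t, 2·s - 10·t + 3], [2·s·t + 1, s^2 - 10·t + 2]].
At the point, J = [[4.0000, -6.0000], [2.0000, -7.7500]] (det J = -19.0000).
Solving J·Δ = −F gives Δ = (-1.2303, -0.7368).
Then the next iterate is (s, t)₁ = (-0.7303, 0.2632).

(-0.7303, 0.2632)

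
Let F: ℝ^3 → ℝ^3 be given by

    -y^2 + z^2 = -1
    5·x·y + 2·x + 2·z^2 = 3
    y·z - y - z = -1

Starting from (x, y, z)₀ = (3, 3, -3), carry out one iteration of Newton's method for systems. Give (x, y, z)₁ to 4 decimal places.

At (3, 3, -3): F = (1.0000, 66.0000, -8.0000).
Jacobian J = [[0, -2·y, 2·z], [5·y + 2, 5·x, 4·z], [0, z - 1, y - 1]].
At the point, J = [[0.0000, -6.0000, -6.0000], [17.0000, 15.0000, -12.0000], [0.0000, -4.0000, 2.0000]] (det J = 612.0000).
Solving J·Δ = −F gives Δ = (-1.7353, -1.2778, 1.4444).
Then the next iterate is (x, y, z)₁ = (1.2647, 1.7222, -1.5556).

(1.2647, 1.7222, -1.5556)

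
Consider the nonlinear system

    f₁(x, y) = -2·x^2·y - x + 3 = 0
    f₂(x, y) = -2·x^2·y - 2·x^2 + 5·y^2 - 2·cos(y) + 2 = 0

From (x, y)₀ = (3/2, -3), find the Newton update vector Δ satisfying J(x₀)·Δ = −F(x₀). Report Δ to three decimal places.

At (3/2, -3): F = (15.000, 57.97998).
Jacobian J = [[-4·x·y - 1, -2·x^2], [-4·x·y - 4·x, -2·x^2 + 10·y + 2·sin(y)]].
At the point, J = [[17.000, -4.500], [12.000, -34.78224]] (det J = -537.29808).
Solving J·Δ = −F gives Δ = (-0.485, 1.499).

(-0.485, 1.499)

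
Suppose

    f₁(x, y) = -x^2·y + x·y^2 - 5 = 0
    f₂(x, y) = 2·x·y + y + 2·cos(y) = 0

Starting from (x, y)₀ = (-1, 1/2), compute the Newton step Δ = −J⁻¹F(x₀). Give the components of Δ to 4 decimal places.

At (-1, 1/2): F = (-5.7500, 1.255165).
Jacobian J = [[-2·x·y + y^2, -x^2 + 2·x·y], [2·y, 2·x - 2·sin(y) + 1]].
At the point, J = [[1.2500, -2.0000], [1.0000, -1.958851]] (det J = -0.448564).
Solving J·Δ = −F gives Δ = (30.7063, 16.3164).

(30.7063, 16.3164)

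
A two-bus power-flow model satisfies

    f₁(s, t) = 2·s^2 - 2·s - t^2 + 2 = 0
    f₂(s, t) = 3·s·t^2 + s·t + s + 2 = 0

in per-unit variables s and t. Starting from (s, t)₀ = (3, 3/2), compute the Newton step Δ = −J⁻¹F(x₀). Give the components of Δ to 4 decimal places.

(-1.3478, -0.5761)

At (3, 3/2): F = (11.7500, 29.7500).
Jacobian J = [[4·s - 2, -2·t], [3·t^2 + t + 1, 6·s·t + s]].
At the point, J = [[10.0000, -3.0000], [9.2500, 30.0000]] (det J = 327.7500).
Solving J·Δ = −F gives Δ = (-1.3478, -0.5761).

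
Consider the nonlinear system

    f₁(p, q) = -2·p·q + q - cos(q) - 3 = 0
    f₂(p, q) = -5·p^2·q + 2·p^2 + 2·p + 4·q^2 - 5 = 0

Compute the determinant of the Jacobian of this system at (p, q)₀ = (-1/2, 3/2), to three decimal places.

-54.731

J = [[-2·q, -2·p + sin(q) + 1], [-10·p·q + 4·p + 2, -5·p^2 + 8·q]].
At the point, J = [[-3.000, 2.99749], [7.500, 10.750]].
det J = -54.731.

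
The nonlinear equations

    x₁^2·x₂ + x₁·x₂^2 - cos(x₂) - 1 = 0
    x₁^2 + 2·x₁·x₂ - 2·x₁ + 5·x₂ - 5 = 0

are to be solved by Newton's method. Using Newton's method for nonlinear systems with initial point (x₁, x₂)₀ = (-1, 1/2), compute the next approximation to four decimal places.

(-6.7200, -5.0533)

At (-1, 1/2): F = (-1.627583, -0.5000).
Jacobian J = [[2·x₁·x₂ + x₂^2, x₁^2 + 2·x₁·x₂ + sin(x₂)], [2·x₁ + 2·x₂ - 2, 2·x₁ + 5]].
At the point, J = [[-0.7500, 0.479426], [-3.0000, 3.0000]] (det J = -0.811723).
Solving J·Δ = −F gives Δ = (-5.7200, -5.5533).
Then the next iterate is (x₁, x₂)₁ = (-6.7200, -5.0533).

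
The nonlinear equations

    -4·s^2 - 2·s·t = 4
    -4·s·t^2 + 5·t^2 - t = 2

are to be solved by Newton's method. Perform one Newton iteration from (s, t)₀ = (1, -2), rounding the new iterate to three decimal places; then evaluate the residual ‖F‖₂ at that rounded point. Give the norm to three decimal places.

619.277

At (1, -2): F = (-4.000, 4.000).
Jacobian J = [[-8·s - 2·t, -2·s], [-4·t^2, -8·s·t + 10·t - 1]].
At the point, J = [[-4.000, -2.000], [-16.000, -5.000]] (det J = -12.000).
Solving J·Δ = −F gives Δ = (2.333, -6.667).
Then the next iterate is (s, t)₁ = (3.333, -8.667).
Re-evaluating at (3.333, -8.667): F = (9.33867, -619.20692), so ‖F‖₂ = 619.277.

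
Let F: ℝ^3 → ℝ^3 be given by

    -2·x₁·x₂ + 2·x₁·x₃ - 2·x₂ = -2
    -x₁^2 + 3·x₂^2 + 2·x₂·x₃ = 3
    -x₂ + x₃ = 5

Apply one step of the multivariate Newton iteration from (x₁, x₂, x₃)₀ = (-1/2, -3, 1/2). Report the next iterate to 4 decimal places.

At (-1/2, -3, 1/2): F = (4.5000, 20.7500, -1.5000).
Jacobian J = [[-2·x₂ + 2·x₃, -2·x₁ - 2, 2·x₁], [-2·x₁, 6·x₂ + 2·x₃, 2·x₂], [0, -1, 1]].
At the point, J = [[7.0000, -1.0000, -1.0000], [1.0000, -17.0000, -6.0000], [0.0000, -1.0000, 1.0000]] (det J = -159.0000).
Solving J·Δ = −F gives Δ = (-0.2862, 0.4984, 1.9984).
Then the next iterate is (x₁, x₂, x₃)₁ = (-0.7862, -2.5016, 2.4984).

(-0.7862, -2.5016, 2.4984)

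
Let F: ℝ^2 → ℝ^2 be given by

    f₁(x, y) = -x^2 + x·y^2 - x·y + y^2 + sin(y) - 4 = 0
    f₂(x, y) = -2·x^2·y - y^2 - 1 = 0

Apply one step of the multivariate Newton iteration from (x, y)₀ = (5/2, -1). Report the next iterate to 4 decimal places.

(1.2817, -1.1603)

At (5/2, -1): F = (-5.091471, 10.5000).
Jacobian J = [[-2·x + y^2 - y, 2·x·y - x + 2·y + cos(y)], [-4·x·y, -2·x^2 - 2·y]].
At the point, J = [[-3.0000, -8.959698], [10.0000, -10.5000]] (det J = 121.096977).
Solving J·Δ = −F gives Δ = (-1.2183, -0.1603).
Then the next iterate is (x, y)₁ = (1.2817, -1.1603).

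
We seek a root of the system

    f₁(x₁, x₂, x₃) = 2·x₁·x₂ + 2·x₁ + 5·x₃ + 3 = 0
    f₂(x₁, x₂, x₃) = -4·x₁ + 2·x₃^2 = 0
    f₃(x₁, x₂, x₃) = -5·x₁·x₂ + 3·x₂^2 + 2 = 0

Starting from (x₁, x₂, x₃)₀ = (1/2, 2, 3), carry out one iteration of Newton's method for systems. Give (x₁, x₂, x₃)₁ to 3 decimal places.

(-1.035, -0.563, 1.155)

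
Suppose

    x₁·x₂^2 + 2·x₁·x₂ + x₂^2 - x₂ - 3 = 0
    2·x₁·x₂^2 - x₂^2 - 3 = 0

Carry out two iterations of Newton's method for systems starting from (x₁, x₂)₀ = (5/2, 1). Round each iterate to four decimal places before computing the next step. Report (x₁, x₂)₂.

(-3.1051, 3.2955)

At (5/2, 1): F = (4.5000, 1.0000).
Jacobian J = [[x₂^2 + 2·x₂, 2·x₁·x₂ + 2·x₁ + 2·x₂ - 1], [2·x₂^2, 4·x₁·x₂ - 2·x₂]].
At the point, J = [[3.0000, 11.0000], [2.0000, 8.0000]] (det J = 2.0000).
Solving J·Δ = −F gives Δ = (-12.5000, 3.0000).
Then the next iterate is (x₁, x₂)₁ = (-10.0000, 4.0000).
Round to (-10.0000, 4.0000) and repeat: F = (-231.0000, -339.0000), J = [[24.0000, -93.0000], [32.0000, -168.0000]].
Δ = (6.8949, -0.7045), so (x₁, x₂)₂ = (-3.1051, 3.2955).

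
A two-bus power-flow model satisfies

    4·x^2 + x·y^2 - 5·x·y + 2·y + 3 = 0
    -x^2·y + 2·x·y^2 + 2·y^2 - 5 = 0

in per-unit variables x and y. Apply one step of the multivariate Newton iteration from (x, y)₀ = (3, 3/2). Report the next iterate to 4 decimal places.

(1.5119, 1.0869)

At (3, 3/2): F = (26.2500, -0.5000).
Jacobian J = [[8·x + y^2 - 5·y, 2·x·y - 5·x + 2], [-2·x·y + 2·y^2, -x^2 + 4·x·y + 4·y]].
At the point, J = [[18.7500, -4.0000], [-4.5000, 15.0000]] (det J = 263.2500).
Solving J·Δ = −F gives Δ = (-1.4881, -0.4131).
Then the next iterate is (x, y)₁ = (1.5119, 1.0869).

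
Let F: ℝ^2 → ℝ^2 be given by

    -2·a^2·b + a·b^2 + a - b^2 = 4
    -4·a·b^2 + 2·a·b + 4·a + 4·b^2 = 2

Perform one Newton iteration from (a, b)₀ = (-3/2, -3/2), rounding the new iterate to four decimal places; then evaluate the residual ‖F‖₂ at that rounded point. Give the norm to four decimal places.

At (-3/2, -3/2): F = (-4.3750, 19.0000).
Jacobian J = [[-4·a·b + b^2 + 1, -2·a^2 + 2·a·b - 2·b], [-4·b^2 + 2·b + 4, -8·a·b + 2·a + 8·b]].
At the point, J = [[-5.7500, 3.0000], [-8.0000, -33.0000]] (det J = 213.7500).
Solving J·Δ = −F gives Δ = (-0.4088, 0.6749).
Then the next iterate is (a, b)₁ = (-1.9088, -0.8251).
Re-evaluating at (-1.9088, -0.8251): F = (-1.876550, 1.435830), so ‖F‖₂ = 2.3628.

2.3628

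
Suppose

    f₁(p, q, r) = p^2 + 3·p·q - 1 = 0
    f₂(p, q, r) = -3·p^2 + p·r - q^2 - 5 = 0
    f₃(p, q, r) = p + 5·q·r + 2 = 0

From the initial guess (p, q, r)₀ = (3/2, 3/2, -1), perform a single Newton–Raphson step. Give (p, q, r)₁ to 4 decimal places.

At (3/2, 3/2, -1): F = (8.0000, -15.5000, -4.0000).
Jacobian J = [[2·p + 3·q, 3·p, 0], [-6·p + r, -2·q, p], [1, 5·r, 5·q]].
At the point, J = [[7.5000, 4.5000, 0.0000], [-10.0000, -3.0000, 1.5000], [1.0000, -5.0000, 7.5000]] (det J = 231.7500).
Solving J·Δ = −F gives Δ = (-1.6230, 0.9272, 1.3679).
Then the next iterate is (p, q, r)₁ = (-0.1230, 2.4272, 0.3679).

(-0.1230, 2.4272, 0.3679)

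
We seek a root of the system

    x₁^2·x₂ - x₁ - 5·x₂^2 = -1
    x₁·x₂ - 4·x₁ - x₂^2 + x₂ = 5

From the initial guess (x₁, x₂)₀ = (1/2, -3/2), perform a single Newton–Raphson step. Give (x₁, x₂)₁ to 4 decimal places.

(-1.2255, -1.0534)

At (1/2, -3/2): F = (-11.1250, -11.5000).
Jacobian J = [[2·x₁·x₂ - 1, x₁^2 - 10·x₂], [x₂ - 4, x₁ - 2·x₂ + 1]].
At the point, J = [[-2.5000, 15.2500], [-5.5000, 4.5000]] (det J = 72.6250).
Solving J·Δ = −F gives Δ = (-1.7255, 0.4466).
Then the next iterate is (x₁, x₂)₁ = (-1.2255, -1.0534).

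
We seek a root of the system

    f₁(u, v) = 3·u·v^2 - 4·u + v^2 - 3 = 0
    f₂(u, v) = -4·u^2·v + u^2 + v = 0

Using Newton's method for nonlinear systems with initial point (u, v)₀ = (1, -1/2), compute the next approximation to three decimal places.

(0.170, -1.326)

At (1, -1/2): F = (-6.000, 2.500).
Jacobian J = [[3·v^2 - 4, 6·u·v + 2·v], [-8·u·v + 2·u, -4·u^2 + 1]].
At the point, J = [[-3.250, -4.000], [6.000, -3.000]] (det J = 33.750).
Solving J·Δ = −F gives Δ = (-0.830, -0.826).
Then the next iterate is (u, v)₁ = (0.170, -1.326).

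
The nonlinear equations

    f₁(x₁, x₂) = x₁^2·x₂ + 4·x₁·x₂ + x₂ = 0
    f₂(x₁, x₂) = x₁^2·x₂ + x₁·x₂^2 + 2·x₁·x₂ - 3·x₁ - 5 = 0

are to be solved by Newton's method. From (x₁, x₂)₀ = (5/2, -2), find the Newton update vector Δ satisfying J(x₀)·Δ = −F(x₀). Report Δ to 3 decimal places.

(-1.924, -0.007)

At (5/2, -2): F = (-34.500, -25.000).
Jacobian J = [[2·x₁·x₂ + 4·x₂, x₁^2 + 4·x₁ + 1], [2·x₁·x₂ + x₂^2 + 2·x₂ - 3, x₁^2 + 2·x₁·x₂ + 2·x₁]].
At the point, J = [[-18.000, 17.250], [-13.000, 1.250]] (det J = 201.750).
Solving J·Δ = −F gives Δ = (-1.924, -0.007).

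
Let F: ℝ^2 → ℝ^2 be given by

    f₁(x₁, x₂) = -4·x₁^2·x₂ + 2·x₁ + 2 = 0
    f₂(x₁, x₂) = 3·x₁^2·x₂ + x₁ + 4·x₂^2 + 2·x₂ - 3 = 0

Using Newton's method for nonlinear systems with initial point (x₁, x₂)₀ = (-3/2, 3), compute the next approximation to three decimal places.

(-1.107, 1.549)

At (-3/2, 3): F = (-28.000, 57.750).
Jacobian J = [[-8·x₁·x₂ + 2, -4·x₁^2], [6·x₁·x₂ + 1, 3·x₁^2 + 8·x₂ + 2]].
At the point, J = [[38.000, -9.000], [-26.000, 32.750]] (det J = 1010.500).
Solving J·Δ = −F gives Δ = (0.393, -1.451).
Then the next iterate is (x₁, x₂)₁ = (-1.107, 1.549).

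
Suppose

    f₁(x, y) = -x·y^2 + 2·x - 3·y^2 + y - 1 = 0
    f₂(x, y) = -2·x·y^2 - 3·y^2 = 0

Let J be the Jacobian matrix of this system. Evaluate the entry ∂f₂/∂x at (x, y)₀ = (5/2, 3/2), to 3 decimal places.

∂f₂/∂x = -2·y^2.
At (5/2, 3/2) this is -4.500.

-4.500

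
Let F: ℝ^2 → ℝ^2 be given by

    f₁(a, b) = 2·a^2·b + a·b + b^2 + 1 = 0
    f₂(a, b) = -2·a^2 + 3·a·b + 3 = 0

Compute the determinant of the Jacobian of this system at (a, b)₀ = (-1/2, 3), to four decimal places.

-61.5000

J = [[4·a·b + b, 2·a^2 + a + 2·b], [-4·a + 3·b, 3·a]].
At the point, J = [[-3.0000, 6.0000], [11.0000, -1.5000]].
det J = -61.5000.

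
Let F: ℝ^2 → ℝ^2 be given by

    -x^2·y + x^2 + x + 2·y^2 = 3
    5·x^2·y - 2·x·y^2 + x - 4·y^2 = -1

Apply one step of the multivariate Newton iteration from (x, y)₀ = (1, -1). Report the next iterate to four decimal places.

At (1, -1): F = (2.0000, -9.0000).
Jacobian J = [[-2·x·y + 2·x + 1, -x^2 + 4·y], [10·x·y - 2·y^2 + 1, 5·x^2 - 4·x·y - 8·y]].
At the point, J = [[5.0000, -5.0000], [-11.0000, 17.0000]] (det J = 30.0000).
Solving J·Δ = −F gives Δ = (0.3667, 0.7667).
Then the next iterate is (x, y)₁ = (1.3667, -0.2333).

(1.3667, -0.2333)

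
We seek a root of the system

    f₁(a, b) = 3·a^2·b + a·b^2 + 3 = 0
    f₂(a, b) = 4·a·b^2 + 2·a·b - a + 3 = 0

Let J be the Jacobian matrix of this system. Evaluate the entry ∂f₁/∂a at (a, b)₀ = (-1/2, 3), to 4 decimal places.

0.0000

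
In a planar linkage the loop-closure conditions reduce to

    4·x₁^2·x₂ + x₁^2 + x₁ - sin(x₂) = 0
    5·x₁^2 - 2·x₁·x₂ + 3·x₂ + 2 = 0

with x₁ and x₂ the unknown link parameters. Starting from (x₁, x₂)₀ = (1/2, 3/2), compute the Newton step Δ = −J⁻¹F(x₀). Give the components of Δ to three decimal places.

At (1/2, 3/2): F = (1.25251, 6.250).
Jacobian J = [[8·x₁·x₂ + 2·x₁ + 1, 4·x₁^2 - cos(x₂)], [10·x₁ - 2·x₂, -2·x₁ + 3]].
At the point, J = [[8.000, 0.92926], [2.000, 2.000]] (det J = 14.14147).
Solving J·Δ = −F gives Δ = (0.234, -3.359).

(0.234, -3.359)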